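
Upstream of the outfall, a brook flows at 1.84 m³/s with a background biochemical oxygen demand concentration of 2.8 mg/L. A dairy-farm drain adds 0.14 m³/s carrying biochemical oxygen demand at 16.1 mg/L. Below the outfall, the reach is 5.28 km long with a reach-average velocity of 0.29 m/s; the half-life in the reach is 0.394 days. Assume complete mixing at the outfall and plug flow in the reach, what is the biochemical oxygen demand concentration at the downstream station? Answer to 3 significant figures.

2.58 mg/L

Mixed concentration C = ΣQC/ΣQ = (1.840·2.800 + 0.1400·16.10) / 1.980 = 7.406/1.980 = 3.740 mg/L.
Travel time t = 5.28·1000 / 0.29 = 18210 s = 5.057 h.
Half-life 0.394 d → k = ln 2 / 0.394 = 1.759 d⁻¹.
First-order decay: C = 3.740·exp(−k·t) = 3.740·0.6902 = 2.582 mg/L.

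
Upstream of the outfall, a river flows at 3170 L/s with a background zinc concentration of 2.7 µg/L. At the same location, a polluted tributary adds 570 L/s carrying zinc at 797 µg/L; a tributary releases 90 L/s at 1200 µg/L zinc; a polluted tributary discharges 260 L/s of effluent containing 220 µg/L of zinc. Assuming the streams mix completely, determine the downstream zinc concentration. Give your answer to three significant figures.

Flow-weighted average: C = (3170·2.700 + 570.0·797.0 + 90.00·1200 + 260.0·220.0) / 4090 = 628000/4090 = 153.6 µg/L.

154 µg/L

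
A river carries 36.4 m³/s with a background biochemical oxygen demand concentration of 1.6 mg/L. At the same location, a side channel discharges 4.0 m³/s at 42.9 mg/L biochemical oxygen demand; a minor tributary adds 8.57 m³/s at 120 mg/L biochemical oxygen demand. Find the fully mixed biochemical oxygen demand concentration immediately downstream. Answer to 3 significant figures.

25.7 mg/L

Mass balance: C = (36.40·1.600 + 4.000·42.90 + 8.570·120.0) / 48.97 = 1258/48.97 = 25.69 mg/L.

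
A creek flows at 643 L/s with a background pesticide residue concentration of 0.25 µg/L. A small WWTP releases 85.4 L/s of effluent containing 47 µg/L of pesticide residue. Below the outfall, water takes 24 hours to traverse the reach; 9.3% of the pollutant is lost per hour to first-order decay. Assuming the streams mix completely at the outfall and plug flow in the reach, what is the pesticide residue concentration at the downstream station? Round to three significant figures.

Flow-weighted average: C = (643.0·0.2500 + 85.40·47.00) / 728.4 = 4175/728.4 = 5.731 µg/L.
9.3%/h lost → k = −ln(1 − 0.093) = 0.09761 h⁻¹.
Decay over the reach: 5.731·exp(−kt) = 5.731·0.09607 = 0.5506 µg/L.

0.551 µg/L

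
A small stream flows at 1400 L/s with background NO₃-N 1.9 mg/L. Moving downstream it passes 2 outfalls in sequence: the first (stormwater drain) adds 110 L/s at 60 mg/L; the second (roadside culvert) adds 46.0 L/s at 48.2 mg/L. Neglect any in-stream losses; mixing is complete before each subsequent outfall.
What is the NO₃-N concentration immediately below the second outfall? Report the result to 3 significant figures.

Below outfall 1: Q → 1510 L/s, C = (1400·1.900 + 110.0·60.00)/1510 = 6.132 mg/L.
Below outfall 2: Q → 1556 L/s, C = (1510·6.132 + 46.00·48.20)/1556 = 7.376 mg/L.

7.38 mg/L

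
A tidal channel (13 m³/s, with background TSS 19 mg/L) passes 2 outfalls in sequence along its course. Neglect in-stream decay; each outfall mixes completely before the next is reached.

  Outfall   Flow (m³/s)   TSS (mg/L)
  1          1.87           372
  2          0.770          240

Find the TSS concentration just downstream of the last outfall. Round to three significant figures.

Outfall 1: combined Q = 14.87 m³/s; C = (13.00·19.00 + 1.870·372.0)/14.87 = 63.39 mg/L.
Outfall 2: combined Q = 15.64 m³/s; C = (14.87·63.39 + 0.7700·240.0)/15.64 = 72.09 mg/L.

72.1 mg/L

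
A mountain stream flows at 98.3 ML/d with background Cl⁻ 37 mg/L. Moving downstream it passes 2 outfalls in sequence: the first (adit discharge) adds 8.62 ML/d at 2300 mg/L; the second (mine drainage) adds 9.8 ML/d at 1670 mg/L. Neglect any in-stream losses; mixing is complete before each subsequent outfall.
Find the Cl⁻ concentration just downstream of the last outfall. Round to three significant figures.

341 mg/L

Below outfall 1: Q → 106.9 ML/d, C = (98.30·37.00 + 8.620·2300)/106.9 = 219.4 mg/L.
Below outfall 2: Q → 116.7 ML/d, C = (106.9·219.4 + 9.800·1670)/116.7 = 341.2 mg/L.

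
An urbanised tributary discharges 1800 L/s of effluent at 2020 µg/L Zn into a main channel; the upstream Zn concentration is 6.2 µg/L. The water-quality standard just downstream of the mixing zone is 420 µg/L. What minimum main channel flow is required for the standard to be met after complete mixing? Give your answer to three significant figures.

Set C_mix = 420: (Q·6.200 + 1800·2020) / (Q + 1800) = 420
→ Q = 1800·(2020 − 420)/(420 − 6.200) = 6960 L/s.

6960 L/s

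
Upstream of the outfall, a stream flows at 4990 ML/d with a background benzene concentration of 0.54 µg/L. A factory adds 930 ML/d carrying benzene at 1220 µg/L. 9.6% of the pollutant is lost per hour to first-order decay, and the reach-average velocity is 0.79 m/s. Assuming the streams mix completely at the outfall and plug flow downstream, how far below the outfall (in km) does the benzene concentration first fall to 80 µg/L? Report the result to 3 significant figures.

24.7 km

Mixed concentration C = ΣQC/ΣQ = (4990·0.5400 + 930.0·1220) / 5920 = 1137000/5920 = 192.1 µg/L.
9.6%/h lost → k = −ln(1 − 0.096) = 0.1009 h⁻¹.
Set 192.1·exp(−k·t) = 80 → t = ln(192.1/80)/k = 31250 s = 8.680 h.
Distance = v·t = 0.79·31250 = 24690 m = 24.69 km.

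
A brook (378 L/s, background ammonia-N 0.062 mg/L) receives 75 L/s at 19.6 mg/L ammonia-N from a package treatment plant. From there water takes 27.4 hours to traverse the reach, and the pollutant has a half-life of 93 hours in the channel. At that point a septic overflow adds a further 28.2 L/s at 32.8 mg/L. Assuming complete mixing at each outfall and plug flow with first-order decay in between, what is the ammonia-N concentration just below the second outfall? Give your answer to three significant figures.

Mass balance: C = (378.0·0.06200 + 75.00·19.60) / 453.0 = 1493/453.0 = 3.297 mg/L; combined flow 453.0 L/s.
Half-life 93 h → k = ln 2 / 93 = 0.007453 h⁻¹ = 0.1789 d⁻¹.
First-order decay: C = 3.297·exp(−k·t) = 3.297·0.8153 = 2.688 mg/L.
Second outfall: C = (453.0·2.688 + 28.20·32.80)/481.2 = 4.452 mg/L.

4.45 mg/L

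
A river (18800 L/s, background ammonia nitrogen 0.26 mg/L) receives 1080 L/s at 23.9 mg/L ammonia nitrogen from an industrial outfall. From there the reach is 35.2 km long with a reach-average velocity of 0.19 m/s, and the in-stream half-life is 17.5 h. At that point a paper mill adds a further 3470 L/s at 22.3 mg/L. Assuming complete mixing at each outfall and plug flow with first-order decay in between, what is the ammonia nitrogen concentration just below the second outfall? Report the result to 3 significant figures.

After mixing, C = (18800·0.2600 + 1080·23.90) / 19880 = 30700/19880 = 1.544 mg/L; combined flow 19880 L/s.
Travel time t = 35.2·1000 / 0.19 = 185300 s = 51.46 h.
Half-life 17.5 h → k = ln 2 / 17.5 = 0.03961 h⁻¹ = 0.9506 d⁻¹.
Decay over the reach: 1.544·exp(−kt) = 1.544·0.1302 = 0.2011 mg/L.
At the second outfall, C = (19880·0.2011 + 3470·22.30) / (19880 + 3470) = 3.485 mg/L.

3.49 mg/L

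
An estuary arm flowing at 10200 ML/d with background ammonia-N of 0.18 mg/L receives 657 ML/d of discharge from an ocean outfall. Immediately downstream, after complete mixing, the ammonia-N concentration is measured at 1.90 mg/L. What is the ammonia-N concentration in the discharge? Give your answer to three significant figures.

Mass balance: 10200·0.1800 + 657.0·Cₑ = 10860·1.900
→ Cₑ = (10860·1.900 − 10200·0.1800) / 657.0 = 28.60 mg/L.

28.6 mg/L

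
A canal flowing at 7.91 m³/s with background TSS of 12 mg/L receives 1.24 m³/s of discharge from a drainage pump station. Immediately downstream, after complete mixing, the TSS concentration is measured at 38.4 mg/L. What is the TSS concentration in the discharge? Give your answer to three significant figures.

207 mg/L

Mass balance: 7.910·12.00 + 1.240·Cₑ = 9.150·38.40
→ Cₑ = (9.150·38.40 − 7.910·12.00) / 1.240 = 206.8 mg/L.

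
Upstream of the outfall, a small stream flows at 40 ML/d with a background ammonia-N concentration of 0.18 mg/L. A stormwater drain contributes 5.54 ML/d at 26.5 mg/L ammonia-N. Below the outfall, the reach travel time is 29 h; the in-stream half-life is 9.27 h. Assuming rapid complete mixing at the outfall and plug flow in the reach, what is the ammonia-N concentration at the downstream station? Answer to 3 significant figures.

Conservation of mass: C = (40.00·0.1800 + 5.540·26.50) / 45.54 = 154.0/45.54 = 3.382 mg/L.
Half-life 9.27 h → k = ln 2 / 9.27 = 0.07477 h⁻¹ = 1.795 d⁻¹.
First-order decay: C = 3.382·exp(−k·t) = 3.382·0.1144 = 0.3867 mg/L.

0.387 mg/L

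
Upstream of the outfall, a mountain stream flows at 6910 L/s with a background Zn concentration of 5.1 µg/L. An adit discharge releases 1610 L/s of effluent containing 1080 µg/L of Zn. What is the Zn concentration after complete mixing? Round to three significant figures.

208 µg/L

After mixing, C = (6910·5.100 + 1610·1080) / 8520 = 1774000/8520 = 208.2 µg/L.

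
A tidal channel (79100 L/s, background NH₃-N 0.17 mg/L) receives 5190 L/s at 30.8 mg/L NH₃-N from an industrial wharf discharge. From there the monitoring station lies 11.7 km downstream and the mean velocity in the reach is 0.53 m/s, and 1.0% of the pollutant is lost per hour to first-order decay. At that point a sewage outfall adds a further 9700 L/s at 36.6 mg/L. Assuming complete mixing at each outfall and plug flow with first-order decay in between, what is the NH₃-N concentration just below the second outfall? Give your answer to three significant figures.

5.51 mg/L

Conservation of mass: C = (79100·0.1700 + 5190·30.80) / 84290 = 173300/84290 = 2.056 mg/L; combined flow 84290 L/s.
Travel time t = 11.7·1000 / 0.53 = 22080 s = 6.132 h.
1.0%/h lost → k = −ln(1 − 0.01) = 0.01005 h⁻¹.
Applying C = C₀e^(−kt): 2.056 × 0.9402 = 1.933 mg/L.
At the second outfall, C = (84290·1.933 + 9700·36.60) / (84290 + 9700) = 5.511 mg/L.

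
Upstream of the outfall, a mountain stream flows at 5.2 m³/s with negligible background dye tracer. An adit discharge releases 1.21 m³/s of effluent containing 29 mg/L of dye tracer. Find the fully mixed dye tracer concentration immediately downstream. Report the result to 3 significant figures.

5.47 mg/L

Mixed concentration C = ΣQC/ΣQ = (5.200·0 + 1.210·29.00) / 6.410 = 35.09/6.410 = 5.474 mg/L.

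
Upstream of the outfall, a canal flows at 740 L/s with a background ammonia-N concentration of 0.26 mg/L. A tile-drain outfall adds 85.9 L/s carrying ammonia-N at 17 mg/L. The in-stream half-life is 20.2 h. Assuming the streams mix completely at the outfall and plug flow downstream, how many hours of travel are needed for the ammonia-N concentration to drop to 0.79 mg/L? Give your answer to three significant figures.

Mixed concentration C = ΣQC/ΣQ = (740.0·0.2600 + 85.90·17.00) / 825.9 = 1653/825.9 = 2.001 mg/L.
Half-life 20.2 h → k = ln 2 / 20.2 = 0.03431 h⁻¹ = 0.8235 d⁻¹.
2.001·exp(−k·t) = 0.79 → t = ln(2.001/0.79)/k = 97510 s = 27.09 h.

27.1 h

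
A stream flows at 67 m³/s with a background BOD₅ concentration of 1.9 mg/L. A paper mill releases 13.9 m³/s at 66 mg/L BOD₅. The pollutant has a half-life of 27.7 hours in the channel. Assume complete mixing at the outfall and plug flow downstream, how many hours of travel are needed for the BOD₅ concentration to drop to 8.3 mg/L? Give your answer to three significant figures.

17.7 h

Mass balance: C = (67.00·1.900 + 13.90·66.00) / 80.90 = 1045/80.90 = 12.91 mg/L.
Half-life 27.7 h → k = ln 2 / 27.7 = 0.02502 h⁻¹ = 0.6006 d⁻¹.
12.91·exp(−k·t) = 8.3 → t = ln(12.91/8.3)/k = 63590 s = 17.66 h.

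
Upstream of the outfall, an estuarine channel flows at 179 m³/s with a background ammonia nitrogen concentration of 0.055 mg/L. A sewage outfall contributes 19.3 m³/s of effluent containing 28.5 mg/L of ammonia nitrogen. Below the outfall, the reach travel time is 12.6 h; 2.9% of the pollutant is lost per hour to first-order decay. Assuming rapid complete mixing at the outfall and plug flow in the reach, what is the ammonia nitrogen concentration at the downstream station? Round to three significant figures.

1.95 mg/L

Mass balance: C = (179.0·0.05500 + 19.30·28.50) / 198.3 = 559.9/198.3 = 2.823 mg/L.
2.9%/h lost → k = −ln(1 − 0.029) = 0.02943 h⁻¹.
Applying C = C₀e^(−kt): 2.823 × 0.6902 = 1.949 mg/L.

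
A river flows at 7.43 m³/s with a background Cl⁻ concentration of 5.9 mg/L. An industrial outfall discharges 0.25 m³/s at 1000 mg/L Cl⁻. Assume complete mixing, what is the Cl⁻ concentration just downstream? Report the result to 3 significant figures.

Mass balance: C = (7.430·5.900 + 0.2500·1000) / 7.680 = 293.8/7.680 = 38.26 mg/L.

38.3 mg/L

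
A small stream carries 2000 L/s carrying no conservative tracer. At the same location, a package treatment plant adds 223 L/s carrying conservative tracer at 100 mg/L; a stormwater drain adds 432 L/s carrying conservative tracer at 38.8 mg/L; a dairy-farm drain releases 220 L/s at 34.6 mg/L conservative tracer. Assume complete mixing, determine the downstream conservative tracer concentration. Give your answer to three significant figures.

Flow-weighted average: C = (2000·0 + 223.0·100.0 + 432.0·38.80 + 220.0·34.60) / 2875 = 46670/2875 = 16.23 mg/L.

16.2 mg/L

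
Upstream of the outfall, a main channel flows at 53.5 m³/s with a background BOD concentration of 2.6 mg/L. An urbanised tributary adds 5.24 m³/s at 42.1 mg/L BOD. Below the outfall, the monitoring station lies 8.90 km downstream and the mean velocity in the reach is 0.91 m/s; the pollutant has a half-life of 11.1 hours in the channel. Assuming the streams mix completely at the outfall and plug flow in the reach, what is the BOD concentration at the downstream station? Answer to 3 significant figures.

5.17 mg/L

Mass balance: C = (53.50·2.600 + 5.240·42.10) / 58.74 = 359.7/58.74 = 6.124 mg/L.
Travel time t = 8.90·1000 / 0.91 = 9780 s = 2.717 h.
Half-life 11.1 h → k = ln 2 / 11.1 = 0.06245 h⁻¹ = 1.499 d⁻¹.
First-order decay: C = 6.124·exp(−k·t) = 6.124·0.8440 = 5.168 mg/L.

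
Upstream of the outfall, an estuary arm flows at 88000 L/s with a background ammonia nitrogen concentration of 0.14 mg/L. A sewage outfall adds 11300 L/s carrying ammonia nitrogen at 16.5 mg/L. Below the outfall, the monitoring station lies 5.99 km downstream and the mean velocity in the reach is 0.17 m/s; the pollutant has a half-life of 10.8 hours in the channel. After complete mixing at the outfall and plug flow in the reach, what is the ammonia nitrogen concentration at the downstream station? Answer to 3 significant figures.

1.07 mg/L

Conservation of mass: C = (88000·0.1400 + 11300·16.50) / 99300 = 198800/99300 = 2.002 mg/L.
Travel time t = 5.99·1000 / 0.17 = 35240 s = 9.788 h.
Half-life 10.8 h → k = ln 2 / 10.8 = 0.06418 h⁻¹ = 1.540 d⁻¹.
Applying C = C₀e^(−kt): 2.002 × 0.5336 = 1.068 mg/L.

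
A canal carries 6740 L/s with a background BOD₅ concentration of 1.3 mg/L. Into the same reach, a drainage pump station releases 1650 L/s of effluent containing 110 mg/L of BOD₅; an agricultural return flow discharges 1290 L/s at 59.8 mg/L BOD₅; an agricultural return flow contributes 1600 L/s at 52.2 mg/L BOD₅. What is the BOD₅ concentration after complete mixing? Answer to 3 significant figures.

Conservation of mass: C = (6740·1.300 + 1650·110.0 + 1290·59.80 + 1600·52.20) / 11280 = 350900/11280 = 31.11 mg/L.

31.1 mg/L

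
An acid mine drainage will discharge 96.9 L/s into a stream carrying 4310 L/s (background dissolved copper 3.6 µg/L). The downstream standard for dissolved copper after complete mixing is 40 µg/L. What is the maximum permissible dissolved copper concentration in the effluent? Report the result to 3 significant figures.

1660 µg/L

At the limit, (Qr·Cr + Qe·Cₑ)/(Qr + Qe) = 40:
Cₑ = (4407·40 − 4310·3.600) / 96.90 = 1659 µg/L.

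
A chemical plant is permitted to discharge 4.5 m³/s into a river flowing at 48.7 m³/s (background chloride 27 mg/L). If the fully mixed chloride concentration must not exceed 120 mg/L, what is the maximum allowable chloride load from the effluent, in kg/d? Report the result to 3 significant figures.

438000 kg/d

Mass balance at the limit: 48.70·27.00 + 4.500·Cₑ = 53.20·120 → Cₑ = 1126 mg/L.
Load = 4.500 m³/s × 1126 g/m³ × 86 400 s/d = 438000 kg/d.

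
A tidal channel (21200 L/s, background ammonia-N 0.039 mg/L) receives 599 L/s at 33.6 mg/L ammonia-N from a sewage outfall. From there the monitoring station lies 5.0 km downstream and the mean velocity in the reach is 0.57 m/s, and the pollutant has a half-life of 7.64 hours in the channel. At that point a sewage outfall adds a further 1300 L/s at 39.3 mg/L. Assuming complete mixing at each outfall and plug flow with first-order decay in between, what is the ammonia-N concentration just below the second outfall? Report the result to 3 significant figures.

Conservation of mass: C = (21200·0.03900 + 599.0·33.60) / 21800 = 20950/21800 = 0.9612 mg/L; combined flow 21800 L/s.
Travel time t = 5.0·1000 / 0.57 = 8772 s = 2.437 h.
Half-life 7.64 h → k = ln 2 / 7.64 = 0.09073 h⁻¹ = 2.177 d⁻¹.
First-order decay: C = 0.9612·exp(−k·t) = 0.9612·0.8017 = 0.7706 mg/L.
At the second outfall, C = (21800·0.7706 + 1300·39.30) / (21800 + 1300) = 2.939 mg/L.

2.94 mg/L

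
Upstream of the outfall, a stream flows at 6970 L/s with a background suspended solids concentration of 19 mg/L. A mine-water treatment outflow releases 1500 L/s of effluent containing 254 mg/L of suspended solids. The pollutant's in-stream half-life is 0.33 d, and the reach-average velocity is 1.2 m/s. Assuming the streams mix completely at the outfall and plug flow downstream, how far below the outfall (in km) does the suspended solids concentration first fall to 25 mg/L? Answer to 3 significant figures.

Conservation of mass: C = (6970·19.00 + 1500·254.0) / 8470 = 513400/8470 = 60.62 mg/L.
Half-life 0.33 d → k = ln 2 / 0.33 = 2.100 d⁻¹.
Set 60.62·exp(−k·t) = 25 → t = ln(60.62/25)/k = 36430 s = 10.12 h.
Distance = v·t = 1.2·36430 = 43720 m = 43.72 km.

43.7 km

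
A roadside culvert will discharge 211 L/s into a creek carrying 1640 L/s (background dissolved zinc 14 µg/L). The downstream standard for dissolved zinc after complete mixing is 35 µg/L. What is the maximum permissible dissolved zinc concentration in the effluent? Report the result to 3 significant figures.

198 µg/L

At the limit, (Qr·Cr + Qe·Cₑ)/(Qr + Qe) = 35:
Cₑ = (1851·35 − 1640·14.00) / 211.0 = 198.2 µg/L.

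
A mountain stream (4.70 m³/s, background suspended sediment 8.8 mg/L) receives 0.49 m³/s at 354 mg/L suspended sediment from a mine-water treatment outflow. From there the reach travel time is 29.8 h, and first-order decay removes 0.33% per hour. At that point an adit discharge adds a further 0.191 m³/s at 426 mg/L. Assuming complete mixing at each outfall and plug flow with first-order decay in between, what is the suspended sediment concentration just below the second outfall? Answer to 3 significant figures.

51.3 mg/L

Conservation of mass: C = (4.700·8.800 + 0.4900·354.0) / 5.190 = 214.8/5.190 = 41.39 mg/L; combined flow 5.190 m³/s.
0.33%/h lost → k = −ln(1 − 0.0033) = 0.003305 h⁻¹.
Applying C = C₀e^(−kt): 41.39 × 0.9062 = 37.51 mg/L.
Second outfall: C = (5.190·37.51 + 0.1910·426.0)/5.381 = 51.30 mg/L.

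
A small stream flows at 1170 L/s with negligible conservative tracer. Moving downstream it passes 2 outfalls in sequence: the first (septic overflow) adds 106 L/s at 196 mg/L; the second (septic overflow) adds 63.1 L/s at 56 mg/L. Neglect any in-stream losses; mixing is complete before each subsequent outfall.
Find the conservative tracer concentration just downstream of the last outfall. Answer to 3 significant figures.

18.2 mg/L

Outfall 1: combined Q = 1276 L/s; C = (1170·0 + 106.0·196.0)/1276 = 16.28 mg/L.
Outfall 2: combined Q = 1339 L/s; C = (1276·16.28 + 63.10·56.00)/1339 = 18.15 mg/L.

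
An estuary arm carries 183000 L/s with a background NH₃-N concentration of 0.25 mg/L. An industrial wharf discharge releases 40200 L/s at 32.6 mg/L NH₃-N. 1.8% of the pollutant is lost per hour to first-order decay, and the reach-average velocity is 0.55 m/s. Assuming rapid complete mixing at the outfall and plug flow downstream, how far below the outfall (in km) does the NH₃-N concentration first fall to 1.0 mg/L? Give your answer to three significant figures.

197 km

After mixing, C = (183000·0.2500 + 40200·32.60) / 223200 = 1356000/223200 = 6.076 mg/L.
1.8%/h lost → k = −ln(1 − 0.018) = 0.01816 h⁻¹.
Set 6.076·exp(−k·t) = 1.0 → t = ln(6.076/1.0)/k = 357600 s = 99.34 h.
Distance = v·t = 0.55·357600 = 196700 m = 196.7 km.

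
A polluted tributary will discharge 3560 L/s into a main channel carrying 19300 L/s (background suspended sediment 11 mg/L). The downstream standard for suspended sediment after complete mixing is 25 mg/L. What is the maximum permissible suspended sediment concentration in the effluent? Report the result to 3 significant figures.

101 mg/L

At the limit, (Qr·Cr + Qe·Cₑ)/(Qr + Qe) = 25:
Cₑ = (22860·25 − 19300·11.00) / 3560 = 100.9 mg/L.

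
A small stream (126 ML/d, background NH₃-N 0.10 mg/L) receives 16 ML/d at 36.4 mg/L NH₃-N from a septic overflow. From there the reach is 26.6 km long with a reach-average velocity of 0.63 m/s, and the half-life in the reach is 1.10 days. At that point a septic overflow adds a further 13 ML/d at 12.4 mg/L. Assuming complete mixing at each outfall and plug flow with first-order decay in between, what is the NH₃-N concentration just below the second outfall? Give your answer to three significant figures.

3.86 mg/L

Mixed concentration C = ΣQC/ΣQ = (126.0·0.1000 + 16.00·36.40) / 142.0 = 595.0/142.0 = 4.190 mg/L; combined flow 142.0 ML/d.
Travel time t = 26.6·1000 / 0.63 = 42220 s = 11.73 h.
Half-life 1.10 d → k = ln 2 / 1.10 = 0.6301 d⁻¹.
Applying C = C₀e^(−kt): 4.190 × 0.7350 = 3.080 mg/L.
Second outfall: C = (142.0·3.080 + 13.00·12.40)/155.0 = 3.861 mg/L.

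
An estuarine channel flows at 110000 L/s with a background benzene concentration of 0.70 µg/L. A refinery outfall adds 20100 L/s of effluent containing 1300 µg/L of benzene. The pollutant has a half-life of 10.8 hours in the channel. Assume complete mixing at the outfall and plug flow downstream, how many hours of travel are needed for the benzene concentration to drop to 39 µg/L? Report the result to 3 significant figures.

After mixing, C = (110000·0.7000 + 20100·1300) / 130100 = 26210000/130100 = 201.4 µg/L.
Half-life 10.8 h → k = ln 2 / 10.8 = 0.06418 h⁻¹ = 1.540 d⁻¹.
201.4·exp(−k·t) = 39 → t = ln(201.4/39)/k = 92100 s = 25.58 h.

25.6 h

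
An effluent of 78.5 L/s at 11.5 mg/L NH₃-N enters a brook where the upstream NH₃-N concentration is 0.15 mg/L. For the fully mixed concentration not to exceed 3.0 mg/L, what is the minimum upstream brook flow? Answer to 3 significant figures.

234 L/s

Set C_mix = 3.0: (Q·0.1500 + 78.50·11.50) / (Q + 78.50) = 3.0
→ Q = 78.50·(11.50 − 3.0)/(3.0 − 0.1500) = 234.1 L/s.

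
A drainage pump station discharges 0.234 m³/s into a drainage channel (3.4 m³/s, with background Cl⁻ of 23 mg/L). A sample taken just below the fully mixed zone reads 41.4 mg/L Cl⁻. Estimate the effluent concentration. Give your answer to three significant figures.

309 mg/L

Mass balance: 3.400·23.00 + 0.2340·Cₑ = 3.634·41.40
→ Cₑ = (3.634·41.40 − 3.400·23.00) / 0.2340 = 308.8 mg/L.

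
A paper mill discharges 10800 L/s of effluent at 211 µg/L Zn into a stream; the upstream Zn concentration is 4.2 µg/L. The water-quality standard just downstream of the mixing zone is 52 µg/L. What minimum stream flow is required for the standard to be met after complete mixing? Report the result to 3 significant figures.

Set C_mix = 52: (Q·4.200 + 10800·211.0) / (Q + 10800) = 52
→ Q = 10800·(211.0 − 52)/(52 − 4.200) = 35920 L/s.

35900 L/s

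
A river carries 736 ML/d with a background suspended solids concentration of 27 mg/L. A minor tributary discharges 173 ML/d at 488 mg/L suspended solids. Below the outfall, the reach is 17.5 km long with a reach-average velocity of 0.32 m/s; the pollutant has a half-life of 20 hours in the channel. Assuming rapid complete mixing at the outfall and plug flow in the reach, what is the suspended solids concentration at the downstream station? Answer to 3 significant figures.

67.8 mg/L

Conservation of mass: C = (736.0·27.00 + 173.0·488.0) / 909.0 = 104300/909.0 = 114.7 mg/L.
Travel time t = 17.5·1000 / 0.32 = 54690 s = 15.19 h.
Half-life 20 h → k = ln 2 / 20 = 0.03466 h⁻¹ = 0.8318 d⁻¹.
After decay, C = 114.7 × e^(−kt) = 114.7 × 0.5907 = 67.77 mg/L.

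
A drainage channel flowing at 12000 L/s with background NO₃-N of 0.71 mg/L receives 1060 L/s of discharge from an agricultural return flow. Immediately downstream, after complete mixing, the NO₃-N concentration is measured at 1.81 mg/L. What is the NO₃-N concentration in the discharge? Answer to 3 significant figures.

14.3 mg/L

Mass balance: 12000·0.7100 + 1060·Cₑ = 13060·1.810
→ Cₑ = (13060·1.810 − 12000·0.7100) / 1060 = 14.26 mg/L.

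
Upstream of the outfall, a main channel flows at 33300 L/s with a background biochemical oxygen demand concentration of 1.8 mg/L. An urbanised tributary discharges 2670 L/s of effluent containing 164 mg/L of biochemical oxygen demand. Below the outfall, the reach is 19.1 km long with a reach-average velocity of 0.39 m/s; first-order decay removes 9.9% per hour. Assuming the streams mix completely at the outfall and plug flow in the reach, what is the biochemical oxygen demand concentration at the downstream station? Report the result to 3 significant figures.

After mixing, C = (33300·1.800 + 2670·164.0) / 35970 = 497800/35970 = 13.84 mg/L.
Travel time t = 19.1·1000 / 0.39 = 48970 s = 13.60 h.
9.9%/h lost → k = −ln(1 − 0.099) = 0.1043 h⁻¹.
After decay, C = 13.84 × e^(−kt) = 13.84 × 0.2421 = 3.351 mg/L.

3.35 mg/L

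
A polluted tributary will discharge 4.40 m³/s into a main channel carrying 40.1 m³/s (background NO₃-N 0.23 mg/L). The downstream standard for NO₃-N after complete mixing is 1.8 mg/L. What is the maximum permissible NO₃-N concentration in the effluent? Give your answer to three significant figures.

16.1 mg/L

At the limit, (Qr·Cr + Qe·Cₑ)/(Qr + Qe) = 1.8:
Cₑ = (44.50·1.8 − 40.10·0.2300) / 4.400 = 16.11 mg/L.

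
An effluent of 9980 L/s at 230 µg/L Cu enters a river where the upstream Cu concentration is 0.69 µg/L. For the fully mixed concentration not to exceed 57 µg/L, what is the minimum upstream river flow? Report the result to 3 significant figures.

30700 L/s

Set C_mix = 57: (Q·0.6900 + 9980·230.0) / (Q + 9980) = 57
→ Q = 9980·(230.0 − 57)/(57 − 0.6900) = 30660 L/s.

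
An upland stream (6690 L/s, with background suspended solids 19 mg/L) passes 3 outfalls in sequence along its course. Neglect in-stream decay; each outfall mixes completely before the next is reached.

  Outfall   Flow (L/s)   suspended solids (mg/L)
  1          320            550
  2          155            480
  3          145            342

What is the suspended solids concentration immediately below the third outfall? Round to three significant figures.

58.4 mg/L

Below outfall 1: Q → 7010 L/s, C = (6690·19.00 + 320.0·550.0)/7010 = 43.24 mg/L.
Below outfall 2: Q → 7165 L/s, C = (7010·43.24 + 155.0·480.0)/7165 = 52.69 mg/L.
Below outfall 3: Q → 7310 L/s, C = (7165·52.69 + 145.0·342.0)/7310 = 58.43 mg/L.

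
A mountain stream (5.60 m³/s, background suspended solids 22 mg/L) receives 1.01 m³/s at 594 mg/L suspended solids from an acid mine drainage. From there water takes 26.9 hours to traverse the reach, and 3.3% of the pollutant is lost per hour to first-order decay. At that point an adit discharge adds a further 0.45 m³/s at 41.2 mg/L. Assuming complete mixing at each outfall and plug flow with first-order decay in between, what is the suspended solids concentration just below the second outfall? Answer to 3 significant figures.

44.2 mg/L

Mixed concentration C = ΣQC/ΣQ = (5.600·22.00 + 1.010·594.0) / 6.610 = 723.1/6.610 = 109.4 mg/L; combined flow 6.610 m³/s.
3.3%/h lost → k = −ln(1 − 0.033) = 0.03356 h⁻¹.
Decay over the reach: 109.4·exp(−kt) = 109.4·0.4055 = 44.36 mg/L.
Second outfall: C = (6.610·44.36 + 0.4500·41.20)/7.060 = 44.16 mg/L.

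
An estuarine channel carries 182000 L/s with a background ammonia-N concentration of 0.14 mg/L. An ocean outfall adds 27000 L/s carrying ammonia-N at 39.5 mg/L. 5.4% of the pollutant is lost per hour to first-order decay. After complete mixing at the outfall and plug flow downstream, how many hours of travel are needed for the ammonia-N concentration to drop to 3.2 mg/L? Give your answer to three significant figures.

Mixed concentration C = ΣQC/ΣQ = (182000·0.1400 + 27000·39.50) / 209000 = 1092000/209000 = 5.225 mg/L.
5.4%/h lost → k = −ln(1 − 0.054) = 0.05551 h⁻¹.
5.225·exp(−k·t) = 3.2 → t = ln(5.225/3.2)/k = 31790 s = 8.832 h.

8.83 h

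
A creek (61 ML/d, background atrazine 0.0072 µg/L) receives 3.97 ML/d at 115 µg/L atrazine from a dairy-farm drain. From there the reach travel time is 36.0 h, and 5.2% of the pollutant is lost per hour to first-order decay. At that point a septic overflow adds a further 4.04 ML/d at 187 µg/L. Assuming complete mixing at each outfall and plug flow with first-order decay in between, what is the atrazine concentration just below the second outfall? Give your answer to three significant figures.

Mass balance: C = (61.00·0.007200 + 3.970·115.0) / 64.97 = 457.0/64.97 = 7.034 µg/L; combined flow 64.97 ML/d.
5.2%/h lost → k = −ln(1 − 0.052) = 0.05340 h⁻¹.
Decay over the reach: 7.034·exp(−kt) = 7.034·0.1463 = 1.029 µg/L.
At the second outfall, C = (64.97·1.029 + 4.040·187.0) / (64.97 + 4.040) = 11.92 µg/L.

11.9 µg/L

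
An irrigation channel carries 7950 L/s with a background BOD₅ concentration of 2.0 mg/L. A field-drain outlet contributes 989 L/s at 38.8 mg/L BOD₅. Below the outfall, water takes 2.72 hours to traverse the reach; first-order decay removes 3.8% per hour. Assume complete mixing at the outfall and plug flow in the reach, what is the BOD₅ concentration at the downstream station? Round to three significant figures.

After mixing, C = (7950·2.000 + 989.0·38.80) / 8939 = 54270/8939 = 6.072 mg/L.
3.8%/h lost → k = −ln(1 − 0.038) = 0.03874 h⁻¹.
Applying C = C₀e^(−kt): 6.072 × 0.9000 = 5.464 mg/L.

5.46 mg/L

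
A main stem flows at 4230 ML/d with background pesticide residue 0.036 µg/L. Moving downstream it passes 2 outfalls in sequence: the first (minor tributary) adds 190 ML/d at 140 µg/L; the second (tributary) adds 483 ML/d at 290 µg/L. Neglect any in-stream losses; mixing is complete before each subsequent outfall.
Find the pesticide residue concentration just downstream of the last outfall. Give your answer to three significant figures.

34.0 µg/L

Outfall 1: combined Q = 4420 ML/d; C = (4230·0.03600 + 190.0·140.0)/4420 = 6.053 µg/L.
Outfall 2: combined Q = 4903 ML/d; C = (4420·6.053 + 483.0·290.0)/4903 = 34.02 µg/L.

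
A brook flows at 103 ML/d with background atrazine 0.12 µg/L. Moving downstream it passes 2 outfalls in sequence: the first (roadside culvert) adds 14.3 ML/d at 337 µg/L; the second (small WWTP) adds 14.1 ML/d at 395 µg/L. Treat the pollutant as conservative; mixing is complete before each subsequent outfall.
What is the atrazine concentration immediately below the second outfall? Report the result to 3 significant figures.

79.2 µg/L

After outfall 1: Q = 103.0 + 14.30 = 117.3 ML/d; C = (103.0·0.1200 + 14.30·337.0)/117.3 = 41.19 µg/L.
After outfall 2: Q = 117.3 + 14.10 = 131.4 ML/d; C = (117.3·41.19 + 14.10·395.0)/131.4 = 79.15 µg/L.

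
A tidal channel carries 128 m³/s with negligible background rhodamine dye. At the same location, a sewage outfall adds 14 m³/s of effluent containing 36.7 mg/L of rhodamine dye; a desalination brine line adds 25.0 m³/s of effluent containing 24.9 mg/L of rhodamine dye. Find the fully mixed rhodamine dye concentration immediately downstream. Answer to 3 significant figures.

Conservation of mass: C = (128.0·0 + 14.00·36.70 + 25.00·24.90) / 167.0 = 1136/167.0 = 6.804 mg/L.

6.80 mg/L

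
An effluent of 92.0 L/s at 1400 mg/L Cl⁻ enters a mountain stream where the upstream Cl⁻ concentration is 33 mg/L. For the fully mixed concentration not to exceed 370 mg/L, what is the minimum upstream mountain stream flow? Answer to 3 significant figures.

Set C_mix = 370: (Q·33.00 + 92.00·1400) / (Q + 92.00) = 370
→ Q = 92.00·(1400 − 370)/(370 − 33.00) = 281.2 L/s.

281 L/s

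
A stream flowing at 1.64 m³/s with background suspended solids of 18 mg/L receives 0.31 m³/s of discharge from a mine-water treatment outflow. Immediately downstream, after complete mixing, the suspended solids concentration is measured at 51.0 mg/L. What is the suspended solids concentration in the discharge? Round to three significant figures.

226 mg/L

Mass balance: 1.640·18.00 + 0.3100·Cₑ = 1.950·51.00
→ Cₑ = (1.950·51.00 − 1.640·18.00) / 0.3100 = 225.6 mg/L.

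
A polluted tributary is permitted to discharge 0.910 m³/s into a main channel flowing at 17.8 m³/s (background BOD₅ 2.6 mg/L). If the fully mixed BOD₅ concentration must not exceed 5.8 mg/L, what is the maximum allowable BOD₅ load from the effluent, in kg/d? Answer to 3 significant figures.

Mass balance at the limit: 17.80·2.600 + 0.9100·Cₑ = 18.71·5.8 → Cₑ = 68.39 mg/L.
Load = 0.9100 m³/s × 68.39 g/m³ × 86 400 s/d = 5377 kg/d.

5380 kg/d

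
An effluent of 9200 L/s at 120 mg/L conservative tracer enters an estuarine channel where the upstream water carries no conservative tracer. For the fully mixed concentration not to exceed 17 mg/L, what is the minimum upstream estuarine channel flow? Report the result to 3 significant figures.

Set C_mix = 17: (Q·0 + 9200·120.0) / (Q + 9200) = 17
→ Q = 9200·(120.0 − 17)/(17 − 0) = 55740 L/s.

55700 L/s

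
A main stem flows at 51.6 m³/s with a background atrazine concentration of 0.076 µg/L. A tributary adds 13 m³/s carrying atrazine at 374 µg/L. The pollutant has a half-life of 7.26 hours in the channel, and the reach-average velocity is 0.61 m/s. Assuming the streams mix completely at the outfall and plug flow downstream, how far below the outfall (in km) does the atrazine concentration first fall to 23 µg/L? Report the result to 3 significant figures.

Flow-weighted average: C = (51.60·0.07600 + 13.00·374.0) / 64.60 = 4866/64.60 = 75.32 µg/L.
Half-life 7.26 h → k = ln 2 / 7.26 = 0.09547 h⁻¹ = 2.291 d⁻¹.
Set 75.32·exp(−k·t) = 23 → t = ln(75.32/23)/k = 44730 s = 12.43 h.
Distance = v·t = 0.61·44730 = 27290 m = 27.29 km.

27.3 km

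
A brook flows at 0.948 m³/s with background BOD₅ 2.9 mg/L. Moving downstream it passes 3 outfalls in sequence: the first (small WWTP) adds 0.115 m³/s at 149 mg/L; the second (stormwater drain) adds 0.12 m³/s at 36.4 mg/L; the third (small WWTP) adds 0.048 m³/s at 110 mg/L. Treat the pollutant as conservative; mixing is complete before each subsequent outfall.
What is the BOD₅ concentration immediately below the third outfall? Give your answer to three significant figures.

Outfall 1: combined Q = 1.063 m³/s; C = (0.9480·2.900 + 0.1150·149.0)/1.063 = 18.71 mg/L.
Outfall 2: combined Q = 1.183 m³/s; C = (1.063·18.71 + 0.1200·36.40)/1.183 = 20.50 mg/L.
Outfall 3: combined Q = 1.231 m³/s; C = (1.183·20.50 + 0.04800·110.0)/1.231 = 23.99 mg/L.

24.0 mg/L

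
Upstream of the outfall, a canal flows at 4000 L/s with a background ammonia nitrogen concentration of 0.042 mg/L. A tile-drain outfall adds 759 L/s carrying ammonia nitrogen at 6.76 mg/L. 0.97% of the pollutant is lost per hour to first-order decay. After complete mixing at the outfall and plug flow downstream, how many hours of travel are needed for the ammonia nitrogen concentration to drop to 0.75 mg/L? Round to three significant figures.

40.5 h

Mixed concentration C = ΣQC/ΣQ = (4000·0.04200 + 759.0·6.760) / 4759 = 5299/4759 = 1.113 mg/L.
0.97%/h lost → k = −ln(1 − 0.0097) = 0.009747 h⁻¹.
1.113·exp(−k·t) = 0.75 → t = ln(1.113/0.75)/k = 145900 s = 40.54 h.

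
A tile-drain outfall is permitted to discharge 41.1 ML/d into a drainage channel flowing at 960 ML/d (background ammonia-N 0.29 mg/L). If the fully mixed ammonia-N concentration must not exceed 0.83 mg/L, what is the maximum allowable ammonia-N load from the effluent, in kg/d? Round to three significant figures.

553 kg/d

Mass balance at the limit: 960.0·0.2900 + 41.10·Cₑ = 1001·0.83 → Cₑ = 13.44 mg/L.
41.10 ML/d = 0.4757 m³/s. Load = 0.4757 m³/s × 13.44 g/m³ × 86 400 s/d = 552.5 kg/d.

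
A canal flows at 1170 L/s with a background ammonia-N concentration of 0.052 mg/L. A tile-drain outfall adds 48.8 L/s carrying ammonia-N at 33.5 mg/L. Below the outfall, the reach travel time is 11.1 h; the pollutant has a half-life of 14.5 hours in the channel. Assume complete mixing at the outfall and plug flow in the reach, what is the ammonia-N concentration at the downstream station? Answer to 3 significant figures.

Conservation of mass: C = (1170·0.05200 + 48.80·33.50) / 1219 = 1696/1219 = 1.391 mg/L.
Half-life 14.5 h → k = ln 2 / 14.5 = 0.04780 h⁻¹ = 1.147 d⁻¹.
Applying C = C₀e^(−kt): 1.391 × 0.5882 = 0.8184 mg/L.

0.818 mg/L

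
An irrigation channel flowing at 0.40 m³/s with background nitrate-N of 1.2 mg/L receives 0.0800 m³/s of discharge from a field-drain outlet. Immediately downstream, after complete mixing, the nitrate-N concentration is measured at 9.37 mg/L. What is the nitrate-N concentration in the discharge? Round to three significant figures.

50.2 mg/L

Mass balance: 0.4000·1.200 + 0.08000·Cₑ = 0.4800·9.370
→ Cₑ = (0.4800·9.370 − 0.4000·1.200) / 0.08000 = 50.22 mg/L.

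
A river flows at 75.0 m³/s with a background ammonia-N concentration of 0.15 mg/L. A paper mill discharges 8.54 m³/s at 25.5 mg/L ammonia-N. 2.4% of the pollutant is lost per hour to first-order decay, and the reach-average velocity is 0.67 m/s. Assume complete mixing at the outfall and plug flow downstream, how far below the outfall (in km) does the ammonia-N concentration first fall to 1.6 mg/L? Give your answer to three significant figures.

Conservation of mass: C = (75.00·0.1500 + 8.540·25.50) / 83.54 = 229.0/83.54 = 2.741 mg/L.
2.4%/h lost → k = −ln(1 − 0.024) = 0.02429 h⁻¹.
Set 2.741·exp(−k·t) = 1.6 → t = ln(2.741/1.6)/k = 79800 s = 22.17 h.
Distance = v·t = 0.67·79800 = 53470 m = 53.47 km.

53.5 km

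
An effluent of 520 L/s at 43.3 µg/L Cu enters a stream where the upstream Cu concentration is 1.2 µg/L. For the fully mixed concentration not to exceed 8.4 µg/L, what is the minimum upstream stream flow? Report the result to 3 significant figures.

2520 L/s

Set C_mix = 8.4: (Q·1.200 + 520.0·43.30) / (Q + 520.0) = 8.4
→ Q = 520.0·(43.30 − 8.4)/(8.4 − 1.200) = 2521 L/s.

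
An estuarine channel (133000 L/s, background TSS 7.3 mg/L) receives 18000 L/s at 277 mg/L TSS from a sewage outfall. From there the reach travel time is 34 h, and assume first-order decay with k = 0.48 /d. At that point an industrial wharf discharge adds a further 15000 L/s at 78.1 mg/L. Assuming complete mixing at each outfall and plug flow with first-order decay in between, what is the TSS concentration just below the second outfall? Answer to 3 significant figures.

Flow-weighted average: C = (133000·7.300 + 18000·277.0) / 151000 = 5957000/151000 = 39.45 mg/L; combined flow 151000 L/s.
First-order decay: C = 39.45·exp(−k·t) = 39.45·0.5066 = 19.99 mg/L.
Second outfall: C = (151000·19.99 + 15000·78.10)/166000 = 25.24 mg/L.

25.2 mg/L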